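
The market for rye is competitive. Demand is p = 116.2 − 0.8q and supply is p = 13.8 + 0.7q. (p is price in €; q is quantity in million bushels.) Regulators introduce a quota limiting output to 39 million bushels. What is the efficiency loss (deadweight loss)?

Competitive equilibrium: 116.2 − 0.8q = 13.8 + 0.7q → q* = 68.2667, p* = 61.5867.
At q = 39: demand price = 116.2 − 0.8·39 = 85; supply price = 13.8 + 0.7·39 = 41.1.
Δq = 68.2667 − 39 = 29.2667; wedge = 85 − 41.1 = 43.9.
The triangle = ½ × 29.2667 × 43.9 = €642.40 million.

€642.40 million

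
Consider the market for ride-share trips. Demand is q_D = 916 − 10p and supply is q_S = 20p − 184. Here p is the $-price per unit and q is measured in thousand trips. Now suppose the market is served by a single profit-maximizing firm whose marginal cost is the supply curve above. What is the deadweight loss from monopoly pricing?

In inverse form: demand p = 91.6 − 0.1q, supply p = 9.2 + 0.05q.
Competitive equilibrium: 91.6 − 0.1q = 9.2 + 0.05q → q* = 549.33333, p* = 36.66667.
Marginal revenue: MR = 91.6 − 0.2q. Set MR = MC: 91.6 − 0.2q = 9.2 + 0.05q → q_m = 329.6.
Price p_m = 91.6 − 0.1·329.6 = 58.64; MC(q_m) = 9.2 + 0.05·329.6 = 25.68.
Competitive q* = 549.33333, so Δq = 219.73333; wedge = 58.64 − 25.68 = 32.96.
DWL = ½ × 219.73333 × 32.96 = $3621.21 thousand.

$3621.21 thousand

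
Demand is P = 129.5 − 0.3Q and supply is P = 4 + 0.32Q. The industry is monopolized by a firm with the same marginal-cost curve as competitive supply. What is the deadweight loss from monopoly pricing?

1350.62

Competitive equilibrium: 129.5 − 0.3Q = 4 + 0.32Q → Q* = 202.4194, P* = 68.7742.
Marginal revenue: MR = 129.5 − 0.6Q. Set MR = MC: 129.5 − 0.6Q = 4 + 0.32Q → Q_m = 136.413.
Price P_m = 129.5 − 0.3·136.413 = 88.5761; MC(Q_m) = 4 + 0.32·136.413 = 47.6522.
Competitive Q* = 202.4194, so ΔQ = 66.0064; wedge = 88.5761 − 47.6522 = 40.9239.
Welfare loss = ½ × 66.0064 × 40.9239 = 1350.62.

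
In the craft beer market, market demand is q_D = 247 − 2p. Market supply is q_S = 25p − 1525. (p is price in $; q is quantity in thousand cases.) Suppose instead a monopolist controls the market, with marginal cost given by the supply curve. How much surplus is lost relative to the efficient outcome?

In inverse form: demand p = 123.5 − 0.5q, supply p = 61 + 0.04q.
Competitive equilibrium: 123.5 − 0.5q = 61 + 0.04q → q* = 115.7407, p* = 65.6296.
Marginal revenue: MR = 123.5 − q. Set MR = MC: 123.5 − q = 61 + 0.04q → q_m = 60.0962.
Price p_m = 123.5 − 0.5·60.0962 = 93.4519; MC(q_m) = 61 + 0.04·60.0962 = 63.4038.
Competitive q* = 115.7407, so Δq = 55.6445; wedge = 93.4519 − 63.4038 = 30.0481.
Welfare loss = ½ × 55.6445 × 30.0481 = $836.01 thousand.

$836.01 thousand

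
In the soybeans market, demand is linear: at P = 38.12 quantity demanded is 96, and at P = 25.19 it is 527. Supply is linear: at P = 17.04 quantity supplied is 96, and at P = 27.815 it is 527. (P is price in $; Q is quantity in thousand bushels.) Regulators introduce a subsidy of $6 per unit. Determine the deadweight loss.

Demand slope = (25.19 − 38.12)/(527 − 96) = −0.03, so P = 41 − 0.03Q.
Supply slope = (27.815 − 17.04)/(527 − 96) = 0.025, so P = 14.64 + 0.025Q.
Competitive equilibrium: 41 − 0.03Q = 14.64 + 0.025Q → Q* = 479.2727, P* = 26.6218.
The subsidy lowers effective supply by 6: P = 8.64 + 0.025Q.
New quantity: 41 − 0.03Q = 8.64 + 0.025Q → Q' = 588.3636.
Overproduction ΔQ = 588.3636 − 479.2727 = 109.0909; wedge = subsidy = 6.
DWL = ½ × 109.0909 × 6 = $327.27 thousand.

$327.27 thousand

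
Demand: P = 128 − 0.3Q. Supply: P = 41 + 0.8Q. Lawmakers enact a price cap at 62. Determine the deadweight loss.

Competitive equilibrium: 128 − 0.3Q = 41 + 0.8Q → Q* = 79.0909, P* = 104.2727.
At the ceiling P = 62, quantity supplied = (62 − 41)/0.8 = 26.25.
Willingness to pay at Q' = 26.25: 128 − 0.3·26.25 = 120.125.
ΔQ = 79.0909 − 26.25 = 52.8409; wedge = 120.125 − 62 = 58.125.
Welfare loss = ½ × 52.8409 × 58.125 = 1535.69.

1535.69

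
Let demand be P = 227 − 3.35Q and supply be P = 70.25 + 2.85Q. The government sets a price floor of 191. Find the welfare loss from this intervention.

Competitive equilibrium: 227 − 3.35Q = 70.25 + 2.85Q → Q* = 25.2823, P* = 142.3044.
At the floor P = 191, quantity demanded = (227 − 191)/3.35 = 10.7463.
Sellers' marginal cost at Q' = 10.7463: 70.25 + 2.85·10.7463 = 100.877.
ΔQ = 25.2823 − 10.7463 = 14.536; wedge = 191 − 100.877 = 90.123.
DWL = ½ × 14.536 × 90.123 = 655.01.

655.01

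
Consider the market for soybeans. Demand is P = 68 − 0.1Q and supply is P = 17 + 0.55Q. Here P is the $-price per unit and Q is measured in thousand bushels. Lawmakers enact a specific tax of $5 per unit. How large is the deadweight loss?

Competitive equilibrium: 68 − 0.1Q = 17 + 0.55Q → Q* = 78.4615, P* = 60.1538.
With the tax, the buyer price exceeds the seller price by 5: (68 − 0.1Q) − (17 + 0.55Q) = 5 → Q' = 70.7692.
ΔQ = 78.4615 − 70.7692 = 7.6923; the wedge equals the tax, 5.
The triangle = ½ × 7.6923 × 5 = $19.23 thousand.

$19.23 thousand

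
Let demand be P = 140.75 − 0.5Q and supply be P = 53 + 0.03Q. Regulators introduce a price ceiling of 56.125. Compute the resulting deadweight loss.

Competitive equilibrium: 140.75 − 0.5Q = 53 + 0.03Q → Q* = 165.566, P* = 57.967.
At the ceiling P = 56.125, quantity supplied = (56.125 − 53)/0.03 = 104.1667.
Willingness to pay at Q' = 104.1667: 140.75 − 0.5·104.1667 = 88.6667.
ΔQ = 165.566 − 104.1667 = 61.3993; wedge = 88.6667 − 56.125 = 32.5417.
Welfare loss = ½ × 61.3993 × 32.5417 = 999.02.

999.02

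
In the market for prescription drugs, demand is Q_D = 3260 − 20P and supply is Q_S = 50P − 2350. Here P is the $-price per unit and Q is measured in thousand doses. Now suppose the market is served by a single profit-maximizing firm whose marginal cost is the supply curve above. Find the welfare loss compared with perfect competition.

In inverse form: demand P = 163 − 0.05Q, supply P = 47 + 0.02Q.
Competitive equilibrium: 163 − 0.05Q = 47 + 0.02Q → Q* = 1657.14286, P* = 80.14286.
Marginal revenue: MR = 163 − 0.1Q. Set MR = MC: 163 − 0.1Q = 47 + 0.02Q → Q_m = 966.66667.
Price P_m = 163 − 0.05·966.66667 = 114.66667; MC(Q_m) = 47 + 0.02·966.66667 = 66.33333.
Competitive Q* = 1657.14286, so ΔQ = 690.47619; wedge = 114.66667 − 66.33333 = 48.33334.
The triangle = ½ × 690.47619 × 48.33334 = $16686.51 thousand.

$16686.51 thousand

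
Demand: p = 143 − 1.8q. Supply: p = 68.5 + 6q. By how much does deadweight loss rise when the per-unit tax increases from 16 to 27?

Competitive equilibrium: 143 − 1.8q = 68.5 + 6q → q* = 9.5513, p* = 125.8077.
For a per-unit tax t: Δq = t/7.8, so DWL = ½·t·(t/7.8) = t²/15.6.
At t = 16: DWL = 16.41. At t = 27: DWL = 46.731.
Increase = 46.731 − 16.41 = 30.32.

30.32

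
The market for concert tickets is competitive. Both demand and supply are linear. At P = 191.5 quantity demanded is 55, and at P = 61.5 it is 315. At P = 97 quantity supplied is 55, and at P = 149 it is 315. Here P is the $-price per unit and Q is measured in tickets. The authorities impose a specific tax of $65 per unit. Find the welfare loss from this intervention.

Demand slope = (61.5 − 191.5)/(315 − 55) = −0.5, so P = 219 − 0.5Q.
Supply slope = (149 − 97)/(315 − 55) = 0.2, so P = 86 + 0.2Q.
Competitive equilibrium: 219 − 0.5Q = 86 + 0.2Q → Q* = 190, P* = 124.
With the tax, the buyer price exceeds the seller price by 65: (219 − 0.5Q) − (86 + 0.2Q) = 65 → Q' = 97.1429.
ΔQ = 190 − 97.1429 = 92.8571; the wedge equals the tax, 65.
Welfare loss = ½ × 92.8571 × 65 = $3017.86.

$3017.86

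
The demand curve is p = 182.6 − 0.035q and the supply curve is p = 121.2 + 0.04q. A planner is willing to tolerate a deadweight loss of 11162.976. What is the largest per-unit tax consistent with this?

40.92

Competitive equilibrium: 182.6 − 0.035q = 121.2 + 0.04q → q* = 818.6667, p* = 153.9467.
A tax t gives Δq = t/0.075 and wedge t, so DWL = t²/0.15.
t²/0.15 = 11162.976 → t² = 1674.4464 → t = 40.92.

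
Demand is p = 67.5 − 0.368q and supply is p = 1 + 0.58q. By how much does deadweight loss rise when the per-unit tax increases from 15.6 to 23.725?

168.52

Competitive equilibrium: 67.5 − 0.368q = 1 + 0.58q → q* = 70.1477, p* = 41.6857.
For a per-unit tax t: Δq = t/0.948, so DWL = ½·t·(t/0.948) = t²/1.896.
At t = 15.6: DWL = 128.354. At t = 23.725: DWL = 296.875.
Increase = 296.875 − 128.354 = 168.52.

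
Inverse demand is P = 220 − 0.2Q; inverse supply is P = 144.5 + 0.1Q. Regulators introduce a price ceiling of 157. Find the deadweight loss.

Competitive equilibrium: 220 − 0.2Q = 144.5 + 0.1Q → Q* = 251.6667, P* = 169.6667.
At the ceiling P = 157, quantity supplied = (157 − 144.5)/0.1 = 125.
Willingness to pay at Q' = 125: 220 − 0.2·125 = 195.
ΔQ = 251.6667 − 125 = 126.6667; wedge = 195 − 157 = 38.
DWL = ½ × 126.6667 × 38 = 2406.67.

2406.67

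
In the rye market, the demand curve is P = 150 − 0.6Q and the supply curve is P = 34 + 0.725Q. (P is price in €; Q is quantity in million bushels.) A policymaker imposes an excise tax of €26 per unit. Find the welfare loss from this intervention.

€255.09 million

Competitive equilibrium: 150 − 0.6Q = 34 + 0.725Q → Q* = 87.54717, P* = 97.4717.
With the tax, the buyer price exceeds the seller price by 26: (150 − 0.6Q) − (34 + 0.725Q) = 26 → Q' = 67.92453.
ΔQ = 87.54717 − 67.92453 = 19.62264; the wedge equals the tax, 26.
Welfare loss = ½ × 19.62264 × 26 = €255.09 million.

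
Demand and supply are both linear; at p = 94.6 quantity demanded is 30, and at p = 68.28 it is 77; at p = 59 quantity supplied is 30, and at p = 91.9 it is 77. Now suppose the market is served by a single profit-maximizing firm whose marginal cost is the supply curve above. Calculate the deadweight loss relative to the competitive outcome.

202.41

Demand slope = (68.28 − 94.6)/(77 − 30) = −0.56, so p = 111.4 − 0.56q.
Supply slope = (91.9 − 59)/(77 − 30) = 0.7, so p = 38 + 0.7q.
Competitive equilibrium: 111.4 − 0.56q = 38 + 0.7q → q* = 58.254, p* = 78.7778.
Marginal revenue: MR = 111.4 − 1.12q. Set MR = MC: 111.4 − 1.12q = 38 + 0.7q → q_m = 40.3297.
Price p_m = 111.4 − 0.56·40.3297 = 88.8154; MC(q_m) = 38 + 0.7·40.3297 = 66.2308.
Competitive q* = 58.254, so Δq = 17.9243; wedge = 88.8154 − 66.2308 = 22.5846.
The triangle = ½ × 17.9243 × 22.5846 = 202.41.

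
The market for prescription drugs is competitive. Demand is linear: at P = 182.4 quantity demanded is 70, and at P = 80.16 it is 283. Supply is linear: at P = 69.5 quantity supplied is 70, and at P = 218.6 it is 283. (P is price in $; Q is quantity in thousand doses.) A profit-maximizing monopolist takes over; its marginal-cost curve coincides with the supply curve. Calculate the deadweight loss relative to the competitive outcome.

Demand slope = (80.16 − 182.4)/(283 − 70) = −0.48, so P = 216 − 0.48Q.
Supply slope = (218.6 − 69.5)/(283 − 70) = 0.7, so P = 20.5 + 0.7Q.
Competitive equilibrium: 216 − 0.48Q = 20.5 + 0.7Q → Q* = 165.678, P* = 136.4746.
Marginal revenue: MR = 216 − 0.96Q. Set MR = MC: 216 − 0.96Q = 20.5 + 0.7Q → Q_m = 117.7711.
Price P_m = 216 − 0.48·117.7711 = 159.4699; MC(Q_m) = 20.5 + 0.7·117.7711 = 102.9398.
Competitive Q* = 165.678, so ΔQ = 47.9069; wedge = 159.4699 − 102.9398 = 56.5301.
Deadweight loss = ½ × 47.9069 × 56.5301 = $1354.09 thousand.

$1354.09 thousand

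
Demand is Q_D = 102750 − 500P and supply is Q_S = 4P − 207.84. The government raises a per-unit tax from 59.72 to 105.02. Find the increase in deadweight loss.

In inverse form: demand P = 205.5 − 0.002Q, supply P = 51.96 + 0.25Q.
Competitive equilibrium: 205.5 − 0.002Q = 51.96 + 0.25Q → Q* = 609.2857, P* = 204.2814.
For a per-unit tax t: ΔQ = t/0.252, so DWL = ½·t·(t/0.252) = t²/0.504.
At t = 59.72: DWL = 7076.346. At t = 105.02: DWL = 21883.334.
Increase = 21883.334 − 7076.346 = 14806.99.

14806.99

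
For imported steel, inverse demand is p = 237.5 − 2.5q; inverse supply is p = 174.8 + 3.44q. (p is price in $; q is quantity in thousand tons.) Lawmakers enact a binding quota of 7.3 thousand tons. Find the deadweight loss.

Competitive equilibrium: 237.5 − 2.5q = 174.8 + 3.44q → q* = 10.5556, p* = 211.1111.
At q = 7.3: demand price = 237.5 − 2.5·7.3 = 219.25; supply price = 174.8 + 3.44·7.3 = 199.912.
Δq = 10.5556 − 7.3 = 3.2556; wedge = 219.25 − 199.912 = 19.338.
Welfare loss = ½ × 3.2556 × 19.338 = $31.48 thousand.

$31.48 thousand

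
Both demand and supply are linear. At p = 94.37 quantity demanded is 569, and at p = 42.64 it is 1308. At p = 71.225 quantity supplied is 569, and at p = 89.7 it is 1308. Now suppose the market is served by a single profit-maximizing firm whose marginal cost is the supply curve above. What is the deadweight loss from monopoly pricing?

Demand slope = (42.64 − 94.37)/(1308 − 569) = −0.07, so p = 134.2 − 0.07q.
Supply slope = (89.7 − 71.225)/(1308 − 569) = 0.025, so p = 57 + 0.025q.
Competitive equilibrium: 134.2 − 0.07q = 57 + 0.025q → q* = 812.6316, p* = 77.3158.
Marginal revenue: MR = 134.2 − 0.14q. Set MR = MC: 134.2 − 0.14q = 57 + 0.025q → q_m = 467.8788.
Price p_m = 134.2 − 0.07·467.8788 = 101.4485; MC(q_m) = 57 + 0.025·467.8788 = 68.697.
Competitive q* = 812.6316, so Δq = 344.7528; wedge = 101.4485 − 68.697 = 32.7515.
The triangle = ½ × 344.7528 × 32.7515 = 5645.59.

5645.59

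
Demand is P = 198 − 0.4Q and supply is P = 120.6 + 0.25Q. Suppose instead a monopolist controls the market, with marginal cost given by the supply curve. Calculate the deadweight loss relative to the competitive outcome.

Competitive equilibrium: 198 − 0.4Q = 120.6 + 0.25Q → Q* = 119.0769, P* = 150.3692.
Marginal revenue: MR = 198 − 0.8Q. Set MR = MC: 198 − 0.8Q = 120.6 + 0.25Q → Q_m = 73.7143.
Price P_m = 198 − 0.4·73.7143 = 168.5143; MC(Q_m) = 120.6 + 0.25·73.7143 = 139.0286.
Competitive Q* = 119.0769, so ΔQ = 45.3626; wedge = 168.5143 − 139.0286 = 29.4857.
Welfare loss = ½ × 45.3626 × 29.4857 = 668.77.

668.77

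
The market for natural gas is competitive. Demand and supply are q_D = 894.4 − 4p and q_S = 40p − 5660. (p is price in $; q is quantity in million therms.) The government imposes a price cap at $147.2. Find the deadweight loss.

In inverse form: demand p = 223.6 − 0.25q, supply p = 141.5 + 0.025q.
Competitive equilibrium: 223.6 − 0.25q = 141.5 + 0.025q → q* = 298.5455, p* = 148.9636.
At the ceiling p = 147.2, quantity supplied = (147.2 − 141.5)/0.025 = 228.
Willingness to pay at q' = 228: 223.6 − 0.25·228 = 166.6.
Δq = 298.5455 − 228 = 70.5455; wedge = 166.6 − 147.2 = 19.4.
Welfare loss = ½ × 70.5455 × 19.4 = $684.29 million.

$684.29 million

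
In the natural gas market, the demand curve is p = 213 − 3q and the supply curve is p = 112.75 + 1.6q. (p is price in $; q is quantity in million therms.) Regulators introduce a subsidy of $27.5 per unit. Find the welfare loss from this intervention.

$82.20 million

Competitive equilibrium: 213 − 3q = 112.75 + 1.6q → q* = 21.7935, p* = 147.6196.
The subsidy lowers effective supply by 27.5: p = 85.25 + 1.6q.
New quantity: 213 − 3q = 85.25 + 1.6q → q' = 27.7717.
Overproduction Δq = 27.7717 − 21.7935 = 5.9782; wedge = subsidy = 27.5.
Welfare loss = ½ × 5.9782 × 27.5 = $82.20 million.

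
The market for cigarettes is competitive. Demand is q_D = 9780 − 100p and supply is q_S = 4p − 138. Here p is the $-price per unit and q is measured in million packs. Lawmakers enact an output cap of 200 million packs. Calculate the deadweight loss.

In inverse form: demand p = 97.8 − 0.01q, supply p = 34.5 + 0.25q.
Competitive equilibrium: 97.8 − 0.01q = 34.5 + 0.25q → q* = 243.4615, p* = 95.3654.
At q = 200: demand price = 97.8 − 0.01·200 = 95.8; supply price = 34.5 + 0.25·200 = 84.5.
Δq = 243.4615 − 200 = 43.4615; wedge = 95.8 − 84.5 = 11.3.
Deadweight loss = ½ × 43.4615 × 11.3 = $245.56 million.

$245.56 million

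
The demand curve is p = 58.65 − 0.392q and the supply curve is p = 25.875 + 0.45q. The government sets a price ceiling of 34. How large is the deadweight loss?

183.36

Competitive equilibrium: 58.65 − 0.392q = 25.875 + 0.45q → q* = 38.9252, p* = 43.3913.
At the ceiling p = 34, quantity supplied = (34 − 25.875)/0.45 = 18.0556.
Willingness to pay at q' = 18.0556: 58.65 − 0.392·18.0556 = 51.5722.
Δq = 38.9252 − 18.0556 = 20.8696; wedge = 51.5722 − 34 = 17.5722.
The triangle = ½ × 20.8696 × 17.5722 = 183.36.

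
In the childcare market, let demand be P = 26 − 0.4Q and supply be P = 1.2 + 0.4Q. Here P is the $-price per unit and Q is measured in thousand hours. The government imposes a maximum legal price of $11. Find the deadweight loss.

Competitive equilibrium: 26 − 0.4Q = 1.2 + 0.4Q → Q* = 31, P* = 13.6.
At the ceiling P = 11, quantity supplied = (11 − 1.2)/0.4 = 24.5.
Willingness to pay at Q' = 24.5: 26 − 0.4·24.5 = 16.2.
ΔQ = 31 − 24.5 = 6.5; wedge = 16.2 − 11 = 5.2.
Deadweight loss = ½ × 6.5 × 5.2 = $16.90 thousand.

$16.90 thousand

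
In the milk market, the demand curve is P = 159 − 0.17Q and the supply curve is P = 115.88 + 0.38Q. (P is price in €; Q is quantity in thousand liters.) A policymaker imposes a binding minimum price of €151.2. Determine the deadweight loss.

€290.78 thousand

Competitive equilibrium: 159 − 0.17Q = 115.88 + 0.38Q → Q* = 78.4, P* = 145.672.
At the floor P = 151.2, quantity demanded = (159 − 151.2)/0.17 = 45.8824.
Sellers' marginal cost at Q' = 45.8824: 115.88 + 0.38·45.8824 = 133.3153.
ΔQ = 78.4 − 45.8824 = 32.5176; wedge = 151.2 − 133.3153 = 17.8847.
The triangle = ½ × 32.5176 × 17.8847 = €290.78 thousand.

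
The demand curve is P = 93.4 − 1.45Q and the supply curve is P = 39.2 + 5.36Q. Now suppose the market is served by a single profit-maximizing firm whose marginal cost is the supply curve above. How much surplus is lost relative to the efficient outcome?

6.65

Competitive equilibrium: 93.4 − 1.45Q = 39.2 + 5.36Q → Q* = 7.9589, P* = 81.8596.
Marginal revenue: MR = 93.4 − 2.9Q. Set MR = MC: 93.4 − 2.9Q = 39.2 + 5.36Q → Q_m = 6.5617.
Price P_m = 93.4 − 1.45·6.5617 = 83.8855; MC(Q_m) = 39.2 + 5.36·6.5617 = 74.3707.
Competitive Q* = 7.9589, so ΔQ = 1.3972; wedge = 83.8855 − 74.3707 = 9.5148.
Welfare loss = ½ × 1.3972 × 9.5148 = 6.65.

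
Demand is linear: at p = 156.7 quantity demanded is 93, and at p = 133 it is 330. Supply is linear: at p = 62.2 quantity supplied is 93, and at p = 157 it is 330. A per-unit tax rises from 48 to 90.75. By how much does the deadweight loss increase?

Demand slope = (133 − 156.7)/(330 − 93) = −0.1, so p = 166 − 0.1q.
Supply slope = (157 − 62.2)/(330 − 93) = 0.4, so p = 25 + 0.4q.
Competitive equilibrium: 166 − 0.1q = 25 + 0.4q → q* = 282, p* = 137.8.
For a per-unit tax t: Δq = t/0.5, so DWL = ½·t·(t/0.5) = t²/1.
At t = 48: DWL = 2304. At t = 90.75: DWL = 8235.563.
Increase = 8235.563 − 2304 = 5931.56.

5931.56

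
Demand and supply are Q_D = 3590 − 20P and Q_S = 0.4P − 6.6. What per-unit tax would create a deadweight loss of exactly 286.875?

In inverse form: demand P = 179.5 − 0.05Q, supply P = 16.5 + 2.5Q.
Competitive equilibrium: 179.5 − 0.05Q = 16.5 + 2.5Q → Q* = 63.9216, P* = 176.3039.
A tax t gives ΔQ = t/2.55 and wedge t, so DWL = t²/5.1.
t²/5.1 = 286.875 → t² = 1463.0625 → t = 38.25.

38.25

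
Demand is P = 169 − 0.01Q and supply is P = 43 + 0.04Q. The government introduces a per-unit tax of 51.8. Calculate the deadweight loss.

Competitive equilibrium: 169 − 0.01Q = 43 + 0.04Q → Q* = 2520, P* = 143.8.
With the tax, the buyer price exceeds the seller price by 51.8: (169 − 0.01Q) − (43 + 0.04Q) = 51.8 → Q' = 1484.
ΔQ = 2520 − 1484 = 1036; the wedge equals the tax, 51.8.
The triangle = ½ × 1036 × 51.8 = 26832.40.

26832.40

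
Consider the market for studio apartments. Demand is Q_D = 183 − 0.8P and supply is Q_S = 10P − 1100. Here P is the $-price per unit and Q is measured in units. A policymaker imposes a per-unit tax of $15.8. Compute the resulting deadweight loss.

In inverse form: demand P = 228.75 − 1.25Q, supply P = 110 + 0.1Q.
Competitive equilibrium: 228.75 − 1.25Q = 110 + 0.1Q → Q* = 87.963, P* = 118.7963.
With the tax, the buyer price exceeds the seller price by 15.8: (228.75 − 1.25Q) − (110 + 0.1Q) = 15.8 → Q' = 76.2593.
ΔQ = 87.963 − 76.2593 = 11.7037; the wedge equals the tax, 15.8.
DWL = ½ × 11.7037 × 15.8 = $92.46.

$92.46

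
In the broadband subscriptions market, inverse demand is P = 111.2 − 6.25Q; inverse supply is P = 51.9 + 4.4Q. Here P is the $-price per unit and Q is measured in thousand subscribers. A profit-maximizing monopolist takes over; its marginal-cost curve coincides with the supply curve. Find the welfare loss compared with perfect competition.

Competitive equilibrium: 111.2 − 6.25Q = 51.9 + 4.4Q → Q* = 5.5681, P* = 76.3995.
Marginal revenue: MR = 111.2 − 12.5Q. Set MR = MC: 111.2 − 12.5Q = 51.9 + 4.4Q → Q_m = 3.5089.
Price P_m = 111.2 − 6.25·3.5089 = 89.2694; MC(Q_m) = 51.9 + 4.4·3.5089 = 67.3392.
Competitive Q* = 5.5681, so ΔQ = 2.0592; wedge = 89.2694 − 67.3392 = 21.9302.
DWL = ½ × 2.0592 × 21.9302 = $22.58 thousand.

$22.58 thousand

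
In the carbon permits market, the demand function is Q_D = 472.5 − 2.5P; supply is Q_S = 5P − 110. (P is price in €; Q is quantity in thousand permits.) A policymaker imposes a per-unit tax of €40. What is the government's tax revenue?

In inverse form: demand P = 189 − 0.4Q, supply P = 22 + 0.2Q.
Competitive equilibrium: 189 − 0.4Q = 22 + 0.2Q → Q* = 278.3333, P* = 77.6667.
With the tax, the buyer price exceeds the seller price by 40: (189 − 0.4Q) − (22 + 0.2Q) = 40 → Q' = 211.6667.
Tax revenue = 40 × 211.6667 = €8466.67 thousand.

€8466.67 thousand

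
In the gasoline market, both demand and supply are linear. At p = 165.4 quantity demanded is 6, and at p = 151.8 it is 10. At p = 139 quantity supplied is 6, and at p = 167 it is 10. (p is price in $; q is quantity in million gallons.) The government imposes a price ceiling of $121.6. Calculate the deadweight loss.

Demand slope = (151.8 − 165.4)/(10 − 6) = −3.4, so p = 185.8 − 3.4q.
Supply slope = (167 − 139)/(10 − 6) = 7, so p = 97 + 7q.
Competitive equilibrium: 185.8 − 3.4q = 97 + 7q → q* = 8.5385, p* = 156.7692.
At the ceiling p = 121.6, quantity supplied = (121.6 − 97)/7 = 3.5143.
Willingness to pay at q' = 3.5143: 185.8 − 3.4·3.5143 = 173.8514.
Δq = 8.5385 − 3.5143 = 5.0242; wedge = 173.8514 − 121.6 = 52.2514.
DWL = ½ × 5.0242 × 52.2514 = $131.26 million.

$131.26 million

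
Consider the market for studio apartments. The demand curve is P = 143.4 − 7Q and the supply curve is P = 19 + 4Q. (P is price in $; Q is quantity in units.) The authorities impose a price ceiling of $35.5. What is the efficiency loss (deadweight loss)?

$283.86

Competitive equilibrium: 143.4 − 7Q = 19 + 4Q → Q* = 11.3091, P* = 64.2364.
At the ceiling P = 35.5, quantity supplied = (35.5 − 19)/4 = 4.125.
Willingness to pay at Q' = 4.125: 143.4 − 7·4.125 = 114.525.
ΔQ = 11.3091 − 4.125 = 7.1841; wedge = 114.525 − 35.5 = 79.025.
Deadweight loss = ½ × 7.1841 × 79.025 = $283.86.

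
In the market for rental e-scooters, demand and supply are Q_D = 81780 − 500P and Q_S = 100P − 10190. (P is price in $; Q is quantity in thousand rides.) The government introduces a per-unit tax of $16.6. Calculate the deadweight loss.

$11481.67 thousand

In inverse form: demand P = 163.56 − 0.002Q, supply P = 101.9 + 0.01Q.
Competitive equilibrium: 163.56 − 0.002Q = 101.9 + 0.01Q → Q* = 5138.3333, P* = 153.2833.
With the tax, the buyer price exceeds the seller price by 16.6: (163.56 − 0.002Q) − (101.9 + 0.01Q) = 16.6 → Q' = 3755.
ΔQ = 5138.3333 − 3755 = 1383.3333; the wedge equals the tax, 16.6.
DWL = ½ × 1383.3333 × 16.6 = $11481.67 thousand.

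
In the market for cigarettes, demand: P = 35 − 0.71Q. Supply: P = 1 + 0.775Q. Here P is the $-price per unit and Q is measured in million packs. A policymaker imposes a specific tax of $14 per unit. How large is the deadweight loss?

Competitive equilibrium: 35 − 0.71Q = 1 + 0.775Q → Q* = 22.8956, P* = 18.7441.
With the tax, the buyer price exceeds the seller price by 14: (35 − 0.71Q) − (1 + 0.775Q) = 14 → Q' = 13.468.
ΔQ = 22.8956 − 13.468 = 9.4276; the wedge equals the tax, 14.
The triangle = ½ × 9.4276 × 14 = $65.99 million.

$65.99 million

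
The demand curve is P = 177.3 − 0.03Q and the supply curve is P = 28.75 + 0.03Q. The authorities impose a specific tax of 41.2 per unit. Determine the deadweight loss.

14145.33

Competitive equilibrium: 177.3 − 0.03Q = 28.75 + 0.03Q → Q* = 2475.8333, P* = 103.025.
With the tax, the buyer price exceeds the seller price by 41.2: (177.3 − 0.03Q) − (28.75 + 0.03Q) = 41.2 → Q' = 1789.1667.
ΔQ = 2475.8333 − 1789.1667 = 686.6666; the wedge equals the tax, 41.2.
Deadweight loss = ½ × 686.6666 × 41.2 = 14145.33.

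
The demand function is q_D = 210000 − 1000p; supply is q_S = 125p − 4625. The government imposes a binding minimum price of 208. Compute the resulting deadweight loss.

In inverse form: demand p = 210 − 0.001q, supply p = 37 + 0.008q.
Competitive equilibrium: 210 − 0.001q = 37 + 0.008q → q* = 19222.2222, p* = 190.7778.
At the floor p = 208, quantity demanded = (210 − 208)/0.001 = 2000.
Sellers' marginal cost at q' = 2000: 37 + 0.008·2000 = 53.
Δq = 19222.2222 − 2000 = 17222.2222; wedge = 208 − 53 = 155.
The triangle = ½ × 17222.2222 × 155 = 1334722.22.

1334722.22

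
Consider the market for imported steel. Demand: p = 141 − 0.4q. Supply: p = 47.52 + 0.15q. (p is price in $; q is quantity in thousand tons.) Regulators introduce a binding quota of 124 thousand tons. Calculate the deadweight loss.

$580.98 thousand

Competitive equilibrium: 141 − 0.4q = 47.52 + 0.15q → q* = 169.9636, p* = 73.0145.
At q = 124: demand price = 141 − 0.4·124 = 91.4; supply price = 47.52 + 0.15·124 = 66.12.
Δq = 169.9636 − 124 = 45.9636; wedge = 91.4 − 66.12 = 25.28.
DWL = ½ × 45.9636 × 25.28 = $580.98 thousand.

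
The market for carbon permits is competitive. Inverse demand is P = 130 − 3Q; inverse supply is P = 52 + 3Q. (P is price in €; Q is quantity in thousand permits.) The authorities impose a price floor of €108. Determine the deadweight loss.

€96.33 thousand

Competitive equilibrium: 130 − 3Q = 52 + 3Q → Q* = 13, P* = 91.
At the floor P = 108, quantity demanded = (130 − 108)/3 = 7.3333.
Sellers' marginal cost at Q' = 7.3333: 52 + 3·7.3333 = 73.9999.
ΔQ = 13 − 7.3333 = 5.6667; wedge = 108 − 73.9999 = 34.0001.
Welfare loss = ½ × 5.6667 × 34.0001 = €96.33 thousand.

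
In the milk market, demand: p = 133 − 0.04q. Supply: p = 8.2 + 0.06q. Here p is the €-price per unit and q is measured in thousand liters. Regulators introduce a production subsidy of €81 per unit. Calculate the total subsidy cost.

€166698 thousand

Competitive equilibrium: 133 − 0.04q = 8.2 + 0.06q → q* = 1248, p* = 83.08.
The subsidy lowers effective supply by 81: p = 0.06q − 72.8.
New quantity: 133 − 0.04q = 0.06q − 72.8 → q' = 2058.
Total subsidy cost = 81 × 2058 = €166698 thousand.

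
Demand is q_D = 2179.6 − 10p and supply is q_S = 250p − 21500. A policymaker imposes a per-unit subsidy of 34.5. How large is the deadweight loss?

In inverse form: demand p = 217.96 − 0.1q, supply p = 86 + 0.004q.
Competitive equilibrium: 217.96 − 0.1q = 86 + 0.004q → q* = 1268.84615, p* = 91.07538.
The subsidy lowers effective supply by 34.5: p = 51.5 + 0.004q.
New quantity: 217.96 − 0.1q = 51.5 + 0.004q → q' = 1600.57692.
Overproduction Δq = 1600.57692 − 1268.84615 = 331.73077; wedge = subsidy = 34.5.
The triangle = ½ × 331.73077 × 34.5 = 5722.36.

5722.36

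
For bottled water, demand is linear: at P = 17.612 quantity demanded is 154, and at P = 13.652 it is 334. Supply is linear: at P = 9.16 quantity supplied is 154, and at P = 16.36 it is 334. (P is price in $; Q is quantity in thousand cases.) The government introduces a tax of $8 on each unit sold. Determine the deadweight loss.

Demand slope = (13.652 − 17.612)/(334 − 154) = −0.022, so P = 21 − 0.022Q.
Supply slope = (16.36 − 9.16)/(334 − 154) = 0.04, so P = 3 + 0.04Q.
Competitive equilibrium: 21 − 0.022Q = 3 + 0.04Q → Q* = 290.3226, P* = 14.6129.
With the tax, the buyer price exceeds the seller price by 8: (21 − 0.022Q) − (3 + 0.04Q) = 8 → Q' = 161.2903.
ΔQ = 290.3226 − 161.2903 = 129.0323; the wedge equals the tax, 8.
Welfare loss = ½ × 129.0323 × 8 = $516.13 thousand.

$516.13 thousand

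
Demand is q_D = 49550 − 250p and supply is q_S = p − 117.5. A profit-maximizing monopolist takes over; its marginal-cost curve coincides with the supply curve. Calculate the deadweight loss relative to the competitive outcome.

In inverse form: demand p = 198.2 − 0.004q, supply p = 117.5 + q.
Competitive equilibrium: 198.2 − 0.004q = 117.5 + q → q* = 80.3785, p* = 197.8785.
Marginal revenue: MR = 198.2 − 0.008q. Set MR = MC: 198.2 − 0.008q = 117.5 + q → q_m = 80.0595.
Price p_m = 198.2 − 0.004·80.0595 = 197.8798; MC(q_m) = 117.5 + 1·80.0595 = 197.5595.
Competitive q* = 80.3785, so Δq = 0.319; wedge = 197.8798 − 197.5595 = 0.3203.
Welfare loss = ½ × 0.319 × 0.3203 = 0.05.

0.05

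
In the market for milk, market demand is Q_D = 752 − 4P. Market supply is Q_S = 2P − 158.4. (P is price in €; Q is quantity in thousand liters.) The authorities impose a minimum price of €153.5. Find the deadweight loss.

€18.73 thousand

In inverse form: demand P = 188 − 0.25Q, supply P = 79.2 + 0.5Q.
Competitive equilibrium: 188 − 0.25Q = 79.2 + 0.5Q → Q* = 145.0667, P* = 151.7333.
At the floor P = 153.5, quantity demanded = (188 − 153.5)/0.25 = 138.
Sellers' marginal cost at Q' = 138: 79.2 + 0.5·138 = 148.2.
ΔQ = 145.0667 − 138 = 7.0667; wedge = 153.5 − 148.2 = 5.3.
The triangle = ½ × 7.0667 × 5.3 = €18.73 thousand.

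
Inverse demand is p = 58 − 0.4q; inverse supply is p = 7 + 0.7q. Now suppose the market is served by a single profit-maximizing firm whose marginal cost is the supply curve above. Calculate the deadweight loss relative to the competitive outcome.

84.07

Competitive equilibrium: 58 − 0.4q = 7 + 0.7q → q* = 46.3636, p* = 39.4545.
Marginal revenue: MR = 58 − 0.8q. Set MR = MC: 58 − 0.8q = 7 + 0.7q → q_m = 34.
Price p_m = 58 − 0.4·34 = 44.4; MC(q_m) = 7 + 0.7·34 = 30.8.
Competitive q* = 46.3636, so Δq = 12.3636; wedge = 44.4 − 30.8 = 13.6.
Deadweight loss = ½ × 12.3636 × 13.6 = 84.07.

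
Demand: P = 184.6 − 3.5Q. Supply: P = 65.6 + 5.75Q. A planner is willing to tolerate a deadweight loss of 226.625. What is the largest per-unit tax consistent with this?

Competitive equilibrium: 184.6 − 3.5Q = 65.6 + 5.75Q → Q* = 12.8649, P* = 139.573.
A tax t gives ΔQ = t/9.25 and wedge t, so DWL = t²/18.5.
t²/18.5 = 226.625 → t² = 4192.5625 → t = 64.75.

64.75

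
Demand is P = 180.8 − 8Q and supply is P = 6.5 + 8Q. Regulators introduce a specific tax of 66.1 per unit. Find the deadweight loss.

136.54

Competitive equilibrium: 180.8 − 8Q = 6.5 + 8Q → Q* = 10.8938, P* = 93.65.
With the tax, the buyer price exceeds the seller price by 66.1: (180.8 − 8Q) − (6.5 + 8Q) = 66.1 → Q' = 6.7625.
ΔQ = 10.8938 − 6.7625 = 4.1313; the wedge equals the tax, 66.1.
DWL = ½ × 4.1313 × 66.1 = 136.54.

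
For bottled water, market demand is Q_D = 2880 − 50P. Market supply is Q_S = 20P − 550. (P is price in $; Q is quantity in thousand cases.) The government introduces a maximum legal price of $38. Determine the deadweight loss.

$1694 thousand

In inverse form: demand P = 57.6 − 0.02Q, supply P = 27.5 + 0.05Q.
Competitive equilibrium: 57.6 − 0.02Q = 27.5 + 0.05Q → Q* = 430, P* = 49.
At the ceiling P = 38, quantity supplied = (38 − 27.5)/0.05 = 210.
Willingness to pay at Q' = 210: 57.6 − 0.02·210 = 53.4.
ΔQ = 430 − 210 = 220; wedge = 53.4 − 38 = 15.4.
The triangle = ½ × 220 × 15.4 = $1694 thousand.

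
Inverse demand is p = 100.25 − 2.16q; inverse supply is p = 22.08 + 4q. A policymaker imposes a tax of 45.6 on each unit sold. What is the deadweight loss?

Competitive equilibrium: 100.25 − 2.16q = 22.08 + 4q → q* = 12.6899, p* = 72.8397.
With the tax, the buyer price exceeds the seller price by 45.6: (100.25 − 2.16q) − (22.08 + 4q) = 45.6 → q' = 5.2873.
Δq = 12.6899 − 5.2873 = 7.4026; the wedge equals the tax, 45.6.
The triangle = ½ × 7.4026 × 45.6 = 168.78.

168.78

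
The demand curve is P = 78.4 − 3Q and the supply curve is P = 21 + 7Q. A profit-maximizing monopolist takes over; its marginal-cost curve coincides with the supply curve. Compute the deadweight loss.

8.77

Competitive equilibrium: 78.4 − 3Q = 21 + 7Q → Q* = 5.74, P* = 61.18.
Marginal revenue: MR = 78.4 − 6Q. Set MR = MC: 78.4 − 6Q = 21 + 7Q → Q_m = 4.4154.
Price P_m = 78.4 − 3·4.4154 = 65.1538; MC(Q_m) = 21 + 7·4.4154 = 51.9078.
Competitive Q* = 5.74, so ΔQ = 1.3246; wedge = 65.1538 − 51.9078 = 13.246.
The triangle = ½ × 1.3246 × 13.246 = 8.77.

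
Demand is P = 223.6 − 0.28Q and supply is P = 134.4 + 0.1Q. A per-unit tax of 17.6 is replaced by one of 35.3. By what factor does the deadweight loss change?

Competitive equilibrium: 223.6 − 0.28Q = 134.4 + 0.1Q → Q* = 234.7368, P* = 157.8737.
For a per-unit tax t: ΔQ = t/0.38, so DWL = ½·t·(t/0.38) = t²/0.76.
At t = 17.6: DWL = 407.579. At t = 35.3: DWL = 1639.592.
Ratio = (35.3/17.6)² = 4.023.

4.023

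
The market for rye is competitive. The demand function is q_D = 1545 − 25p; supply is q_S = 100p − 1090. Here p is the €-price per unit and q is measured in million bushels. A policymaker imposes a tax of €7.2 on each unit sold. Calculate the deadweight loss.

€518.40 million

In inverse form: demand p = 61.8 − 0.04q, supply p = 10.9 + 0.01q.
Competitive equilibrium: 61.8 − 0.04q = 10.9 + 0.01q → q* = 1018, p* = 21.08.
With the tax, the buyer price exceeds the seller price by 7.2: (61.8 − 0.04q) − (10.9 + 0.01q) = 7.2 → q' = 874.
Δq = 1018 − 874 = 144; the wedge equals the tax, 7.2.
Welfare loss = ½ × 144 × 7.2 = €518.40 million.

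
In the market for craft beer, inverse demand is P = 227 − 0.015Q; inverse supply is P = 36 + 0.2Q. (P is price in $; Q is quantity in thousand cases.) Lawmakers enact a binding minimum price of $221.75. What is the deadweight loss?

Competitive equilibrium: 227 − 0.015Q = 36 + 0.2Q → Q* = 888.37209, P* = 213.67442.
At the floor P = 221.75, quantity demanded = (227 − 221.75)/0.015 = 350.
Sellers' marginal cost at Q' = 350: 36 + 0.2·350 = 106.
ΔQ = 888.37209 − 350 = 538.37209; wedge = 221.75 − 106 = 115.75.
Welfare loss = ½ × 538.37209 × 115.75 = $31158.28 thousand.

$31158.28 thousand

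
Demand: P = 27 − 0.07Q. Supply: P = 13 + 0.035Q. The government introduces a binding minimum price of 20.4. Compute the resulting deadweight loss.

80.05

Competitive equilibrium: 27 − 0.07Q = 13 + 0.035Q → Q* = 133.3333, P* = 17.6667.
At the floor P = 20.4, quantity demanded = (27 − 20.4)/0.07 = 94.2857.
Sellers' marginal cost at Q' = 94.2857: 13 + 0.035·94.2857 = 16.3.
ΔQ = 133.3333 − 94.2857 = 39.0476; wedge = 20.4 − 16.3 = 4.1.
Deadweight loss = ½ × 39.0476 × 4.1 = 80.05.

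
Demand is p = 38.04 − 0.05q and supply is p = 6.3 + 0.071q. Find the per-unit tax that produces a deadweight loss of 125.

Competitive equilibrium: 38.04 − 0.05q = 6.3 + 0.071q → q* = 262.314, p* = 24.9243.
A tax t gives Δq = t/0.121 and wedge t, so DWL = t²/0.242.
t²/0.242 = 125 → t² = 30.25 → t = 5.5.

5.5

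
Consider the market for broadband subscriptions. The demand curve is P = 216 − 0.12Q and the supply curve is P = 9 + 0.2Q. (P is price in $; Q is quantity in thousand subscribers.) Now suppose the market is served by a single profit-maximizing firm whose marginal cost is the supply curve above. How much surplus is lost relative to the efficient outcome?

Competitive equilibrium: 216 − 0.12Q = 9 + 0.2Q → Q* = 646.875, P* = 138.375.
Marginal revenue: MR = 216 − 0.24Q. Set MR = MC: 216 − 0.24Q = 9 + 0.2Q → Q_m = 470.4545.
Price P_m = 216 − 0.12·470.4545 = 159.5455; MC(Q_m) = 9 + 0.2·470.4545 = 103.0909.
Competitive Q* = 646.875, so ΔQ = 176.4205; wedge = 159.5455 − 103.0909 = 56.4546.
The triangle = ½ × 176.4205 × 56.4546 = $4979.87 thousand.

$4979.87 thousand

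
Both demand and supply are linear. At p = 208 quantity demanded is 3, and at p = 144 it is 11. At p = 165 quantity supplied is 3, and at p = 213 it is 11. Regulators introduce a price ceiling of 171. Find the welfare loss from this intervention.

Demand slope = (144 − 208)/(11 − 3) = −8, so p = 232 − 8q.
Supply slope = (213 − 165)/(11 − 3) = 6, so p = 147 + 6q.
Competitive equilibrium: 232 − 8q = 147 + 6q → q* = 6.0714, p* = 183.4286.
At the ceiling p = 171, quantity supplied = (171 − 147)/6 = 4.
Willingness to pay at q' = 4: 232 − 8·4 = 200.
Δq = 6.0714 − 4 = 2.0714; wedge = 200 − 171 = 29.
The triangle = ½ × 2.0714 × 29 = 30.04.

30.04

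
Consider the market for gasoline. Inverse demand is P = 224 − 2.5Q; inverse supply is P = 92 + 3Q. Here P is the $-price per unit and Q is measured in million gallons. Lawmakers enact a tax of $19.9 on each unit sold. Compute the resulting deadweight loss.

Competitive equilibrium: 224 − 2.5Q = 92 + 3Q → Q* = 24, P* = 164.
With the tax, the buyer price exceeds the seller price by 19.9: (224 − 2.5Q) − (92 + 3Q) = 19.9 → Q' = 20.3818.
ΔQ = 24 − 20.3818 = 3.6182; the wedge equals the tax, 19.9.
Deadweight loss = ½ × 3.6182 × 19.9 = $36 million.

$36 million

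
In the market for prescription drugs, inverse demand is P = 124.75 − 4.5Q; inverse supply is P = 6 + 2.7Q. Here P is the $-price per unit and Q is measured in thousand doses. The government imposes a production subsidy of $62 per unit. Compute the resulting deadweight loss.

Competitive equilibrium: 124.75 − 4.5Q = 6 + 2.7Q → Q* = 16.4931, P* = 50.5313.
The subsidy lowers effective supply by 62: P = 2.7Q − 56.
New quantity: 124.75 − 4.5Q = 2.7Q − 56 → Q' = 25.1042.
Overproduction ΔQ = 25.1042 − 16.4931 = 8.6111; wedge = subsidy = 62.
DWL = ½ × 8.6111 × 62 = $266.94 thousand.

$266.94 thousand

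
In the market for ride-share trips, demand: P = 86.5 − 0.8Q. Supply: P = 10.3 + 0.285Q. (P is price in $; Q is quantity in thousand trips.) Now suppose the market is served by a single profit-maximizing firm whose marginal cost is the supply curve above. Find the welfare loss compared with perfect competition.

$481.96 thousand

Competitive equilibrium: 86.5 − 0.8Q = 10.3 + 0.285Q → Q* = 70.2304, P* = 30.3157.
Marginal revenue: MR = 86.5 − 1.6Q. Set MR = MC: 86.5 − 1.6Q = 10.3 + 0.285Q → Q_m = 40.4244.
Price P_m = 86.5 − 0.8·40.4244 = 54.1605; MC(Q_m) = 10.3 + 0.285·40.4244 = 21.821.
Competitive Q* = 70.2304, so ΔQ = 29.806; wedge = 54.1605 − 21.821 = 32.3395.
DWL = ½ × 29.806 × 32.3395 = $481.96 thousand.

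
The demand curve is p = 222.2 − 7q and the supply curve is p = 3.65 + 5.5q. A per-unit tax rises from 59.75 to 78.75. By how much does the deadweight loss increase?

Competitive equilibrium: 222.2 − 7q = 3.65 + 5.5q → q* = 17.484, p* = 99.812.
For a per-unit tax t: Δq = t/12.5, so DWL = ½·t·(t/12.5) = t²/25.
At t = 59.75: DWL = 142.803. At t = 78.75: DWL = 248.063.
Increase = 248.063 − 142.803 = 105.26.

105.26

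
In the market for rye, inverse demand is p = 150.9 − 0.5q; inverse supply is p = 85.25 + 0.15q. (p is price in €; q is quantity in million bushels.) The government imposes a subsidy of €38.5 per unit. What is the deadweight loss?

€1140.19 million

Competitive equilibrium: 150.9 − 0.5q = 85.25 + 0.15q → q* = 101, p* = 100.4.
The subsidy lowers effective supply by 38.5: p = 46.75 + 0.15q.
New quantity: 150.9 − 0.5q = 46.75 + 0.15q → q' = 160.2308.
Overproduction Δq = 160.2308 − 101 = 59.2308; wedge = subsidy = 38.5.
Deadweight loss = ½ × 59.2308 × 38.5 = €1140.19 million.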